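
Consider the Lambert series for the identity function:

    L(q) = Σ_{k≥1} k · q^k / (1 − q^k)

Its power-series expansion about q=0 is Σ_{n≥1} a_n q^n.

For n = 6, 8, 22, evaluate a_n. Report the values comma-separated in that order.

[q^6] f(6)=6,f(3)=3,f(2)=2,f(1)=1 ⇒ 12
[q^8] f(1)=1,f(2)=2,f(4)=4,f(8)=8 ⇒ 15
[q^22] f(22)=22,f(11)=11,f(2)=2,f(1)=1 ⇒ 36

12, 15, 36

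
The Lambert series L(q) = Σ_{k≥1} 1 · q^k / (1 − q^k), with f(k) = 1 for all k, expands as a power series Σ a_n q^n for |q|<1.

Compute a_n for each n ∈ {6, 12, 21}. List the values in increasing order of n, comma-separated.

4, 6, 4

q^6  k|6↦f(k): 1:1 2:1 3:1 6:1  a_6=4
q^12  k|12↦f(k): 1:1 2:1 3:1 4:1 6:1 12:1  a_12=6
[q^21] f(21)=1,f(7)=1,f(3)=1,f(1)=1 ⇒ 4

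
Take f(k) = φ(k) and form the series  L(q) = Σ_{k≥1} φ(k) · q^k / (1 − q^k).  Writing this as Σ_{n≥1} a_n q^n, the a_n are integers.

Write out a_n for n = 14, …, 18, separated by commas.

d|14:{14,7,2,1}  Σφ=6+6+1+1=14
n=15: 1·15 3·5 5·3 15·1  φ→[1+2+4+8]=15
d|16:{1,2,4,8,16}  Σφ=1+1+2+4+8=16
d|17:{17,1}  Σφ=16+1=17
d|18:{1,2,3,6,9,18}  Σφ=1+1+2+2+6+6=18

14, 15, 16, 17, 18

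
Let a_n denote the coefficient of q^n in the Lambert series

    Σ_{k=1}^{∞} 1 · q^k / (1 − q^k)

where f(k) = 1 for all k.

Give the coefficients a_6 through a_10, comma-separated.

4, 2, 4, 3, 4

q^6  k|6↦f(k): 6:1 3:1 2:1 1:1  a_6=4
n=7: 1·7 7·1  f→[1+1]=2
n=8: 1·8 2·4 4·2 8·1  f→[1+1+1+1]=4
d|9:{9,3,1}  Σf=1+1+1=3
n=10: 10·1 5·2 2·5 1·10  f→[1+1+1+1]=4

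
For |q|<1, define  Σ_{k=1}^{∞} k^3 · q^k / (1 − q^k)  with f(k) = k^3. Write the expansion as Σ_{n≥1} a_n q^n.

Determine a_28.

n=28: 28·1 14·2 7·4 4·7 2·14 1·28  f→[21952+2744+343+64+8+1]=25112

a_28 = 25112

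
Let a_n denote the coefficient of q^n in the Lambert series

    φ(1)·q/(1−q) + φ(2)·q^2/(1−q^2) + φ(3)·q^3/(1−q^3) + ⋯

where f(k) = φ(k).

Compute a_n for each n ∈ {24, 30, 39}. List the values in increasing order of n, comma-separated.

[q^24] φ(1)=1,φ(2)=1,φ(3)=2,φ(4)=2,φ(6)=2,φ(8)=4,φ(12)=4,φ(24)=8 ⇒ 24
d|30:{1,2,3,5,6,10,15,30}  Σφ=1+1+2+4+2+4+8+8=30
q^39  k|39↦φ(k): 1:1 3:2 13:12 39:24  a_39=39

24, 30, 39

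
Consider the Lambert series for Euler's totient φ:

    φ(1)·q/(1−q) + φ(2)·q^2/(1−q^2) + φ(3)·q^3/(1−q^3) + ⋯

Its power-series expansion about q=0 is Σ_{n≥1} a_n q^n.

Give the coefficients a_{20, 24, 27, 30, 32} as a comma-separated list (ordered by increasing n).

n=20: 1·20 2·10 4·5 5·4 10·2 20·1  φ→[1+1+2+4+4+8]=20
q^24  k|24↦φ(k): 24:8 12:4 8:4 6:2 4:2 3:2 2:1 1:1  a_24=24
d|27:{27,9,3,1}  Σφ=18+6+2+1=27
q^30  k|30↦φ(k): 30:8 15:8 10:4 6:2 5:4 3:2 2:1 1:1  a_30=30
n=32: 32·1 16·2 8·4 4·8 2·16 1·32  φ→[16+8+4+2+1+1]=32

20, 24, 27, 30, 32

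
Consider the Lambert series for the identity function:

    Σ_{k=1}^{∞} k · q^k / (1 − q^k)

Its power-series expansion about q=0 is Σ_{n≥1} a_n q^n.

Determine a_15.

a_15 = 24

n=15: 1·15 3·5 5·3 15·1  f→[1+3+5+15]=24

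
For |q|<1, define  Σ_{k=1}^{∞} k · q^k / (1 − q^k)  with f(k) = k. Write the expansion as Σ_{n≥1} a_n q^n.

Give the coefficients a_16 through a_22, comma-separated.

31, 18, 39, 20, 42, 32, 36

q^16  k|16↦f(k): 16:16 8:8 4:4 2:2 1:1  a_16=31
[q^17] f(17)=17,f(1)=1 ⇒ 18
d|18:{18,9,6,3,2,1}  Σf=18+9+6+3+2+1=39
q^19  k|19↦f(k): 1:1 19:19  a_19=20
d|20:{20,10,5,4,2,1}  Σf=20+10+5+4+2+1=42
q^21  k|21↦f(k): 21:21 7:7 3:3 1:1  a_21=32
[q^22] f(22)=22,f(11)=11,f(2)=2,f(1)=1 ⇒ 36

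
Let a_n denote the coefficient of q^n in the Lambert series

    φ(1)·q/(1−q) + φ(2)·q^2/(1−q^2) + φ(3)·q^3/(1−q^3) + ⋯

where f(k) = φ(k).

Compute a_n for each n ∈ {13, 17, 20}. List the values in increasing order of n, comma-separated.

n=13: 13·1 1·13  φ→[12+1]=13
[q^17] φ(17)=16,φ(1)=1 ⇒ 17
[q^20] φ(20)=8,φ(10)=4,φ(5)=4,φ(4)=2,φ(2)=1,φ(1)=1 ⇒ 20

13, 17, 20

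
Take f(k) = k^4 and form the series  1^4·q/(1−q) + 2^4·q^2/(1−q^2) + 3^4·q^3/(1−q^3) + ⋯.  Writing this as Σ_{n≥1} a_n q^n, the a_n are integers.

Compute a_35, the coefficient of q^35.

n=35: 1·35 5·7 7·5 35·1  f→[1+625+2401+1500625]=1503652

a_35 = 1503652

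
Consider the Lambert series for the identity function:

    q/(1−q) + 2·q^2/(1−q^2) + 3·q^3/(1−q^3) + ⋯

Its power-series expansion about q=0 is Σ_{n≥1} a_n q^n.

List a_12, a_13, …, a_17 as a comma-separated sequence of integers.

[q^12] f(12)=12,f(6)=6,f(4)=4,f(3)=3,f(2)=2,f(1)=1 ⇒ 28
[q^13] f(1)=1,f(13)=13 ⇒ 14
d|14:{1,2,7,14}  Σf=1+2+7+14=24
[q^15] f(15)=15,f(5)=5,f(3)=3,f(1)=1 ⇒ 24
[q^16] f(16)=16,f(8)=8,f(4)=4,f(2)=2,f(1)=1 ⇒ 31
d|17:{1,17}  Σf=1+17=18

28, 14, 24, 24, 31, 18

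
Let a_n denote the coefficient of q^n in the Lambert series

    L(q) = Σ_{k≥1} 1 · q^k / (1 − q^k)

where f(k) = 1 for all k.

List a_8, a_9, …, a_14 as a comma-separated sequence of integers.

[q^8] f(8)=1,f(4)=1,f(2)=1,f(1)=1 ⇒ 4
q^9  k|9↦f(k): 1:1 3:1 9:1  a_9=3
[q^10] f(1)=1,f(2)=1,f(5)=1,f(10)=1 ⇒ 4
d|11:{11,1}  Σf=1+1=2
q^12  k|12↦f(k): 12:1 6:1 4:1 3:1 2:1 1:1  a_12=6
n=13: 1·13 13·1  f→[1+1]=2
n=14: 14·1 7·2 2·7 1·14  f→[1+1+1+1]=4

4, 3, 4, 2, 6, 2, 4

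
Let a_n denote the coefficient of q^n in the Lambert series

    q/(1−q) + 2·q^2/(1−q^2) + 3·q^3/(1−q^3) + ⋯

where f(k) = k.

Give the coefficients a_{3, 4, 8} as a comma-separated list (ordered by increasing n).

4, 7, 15

[q^3] f(1)=1,f(3)=3 ⇒ 4
q^4  k|4↦f(k): 4:4 2:2 1:1  a_4=7
d|8:{1,2,4,8}  Σf=1+2+4+8=15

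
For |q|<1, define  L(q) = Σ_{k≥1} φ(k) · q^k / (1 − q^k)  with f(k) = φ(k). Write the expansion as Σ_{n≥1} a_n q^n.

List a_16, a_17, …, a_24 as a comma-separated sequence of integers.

n=16: 16·1 8·2 4·4 2·8 1·16  φ→[8+4+2+1+1]=16
n=17: 17·1 1·17  φ→[16+1]=17
q^18  k|18↦φ(k): 1:1 2:1 3:2 6:2 9:6 18:6  a_18=18
q^19  k|19↦φ(k): 19:18 1:1  a_19=19
q^20  k|20↦φ(k): 1:1 2:1 4:2 5:4 10:4 20:8  a_20=20
q^21  k|21↦φ(k): 21:12 7:6 3:2 1:1  a_21=21
q^22  k|22↦φ(k): 1:1 2:1 11:10 22:10  a_22=22
q^23  k|23↦φ(k): 1:1 23:22  a_23=23
n=24: 24·1 12·2 8·3 6·4 4·6 3·8 2·12 1·24  φ→[8+4+4+2+2+2+1+1]=24

16, 17, 18, 19, 20, 21, 22, 23, 24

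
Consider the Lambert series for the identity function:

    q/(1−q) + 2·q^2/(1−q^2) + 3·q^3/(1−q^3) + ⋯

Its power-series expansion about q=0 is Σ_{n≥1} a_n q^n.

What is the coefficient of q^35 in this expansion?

d|35:{1,5,7,35}  Σf=1+5+7+35=48

a_35 = 48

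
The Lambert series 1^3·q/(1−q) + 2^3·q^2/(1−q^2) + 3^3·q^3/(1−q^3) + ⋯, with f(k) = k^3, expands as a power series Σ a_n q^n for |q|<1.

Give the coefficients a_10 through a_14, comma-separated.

n=10: 1·10 2·5 5·2 10·1  f→[1+8+125+1000]=1134
d|11:{1,11}  Σf=1+1331=1332
[q^12] f(12)=1728,f(6)=216,f(4)=64,f(3)=27,f(2)=8,f(1)=1 ⇒ 2044
[q^13] f(1)=1,f(13)=2197 ⇒ 2198
q^14  k|14↦f(k): 1:1 2:8 7:343 14:2744  a_14=3096

1134, 1332, 2044, 2198, 3096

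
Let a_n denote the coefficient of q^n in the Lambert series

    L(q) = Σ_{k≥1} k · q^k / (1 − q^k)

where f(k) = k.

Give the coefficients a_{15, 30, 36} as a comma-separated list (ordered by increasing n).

n=15: 1·15 3·5 5·3 15·1  f→[1+3+5+15]=24
q^30  k|30↦f(k): 30:30 15:15 10:10 6:6 5:5 3:3 2:2 1:1  a_30=72
d|36:{1,2,3,4,6,9,12,18,36}  Σf=1+2+3+4+6+9+12+18+36=91

24, 72, 91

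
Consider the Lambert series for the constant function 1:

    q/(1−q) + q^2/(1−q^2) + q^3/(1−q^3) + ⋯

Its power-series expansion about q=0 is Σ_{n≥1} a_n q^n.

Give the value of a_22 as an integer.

a_22 = 4

d|22:{1,2,11,22}  Σf=1+1+1+1=4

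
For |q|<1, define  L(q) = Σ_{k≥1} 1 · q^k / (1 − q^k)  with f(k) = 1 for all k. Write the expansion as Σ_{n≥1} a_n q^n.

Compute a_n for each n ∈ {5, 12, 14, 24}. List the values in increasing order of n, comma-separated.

n=5: 5·1 1·5  f→[1+1]=2
d|12:{1,2,3,4,6,12}  Σf=1+1+1+1+1+1=6
q^14  k|14↦f(k): 1:1 2:1 7:1 14:1  a_14=4
q^24  k|24↦f(k): 24:1 12:1 8:1 6:1 4:1 3:1 2:1 1:1  a_24=8

2, 6, 4, 8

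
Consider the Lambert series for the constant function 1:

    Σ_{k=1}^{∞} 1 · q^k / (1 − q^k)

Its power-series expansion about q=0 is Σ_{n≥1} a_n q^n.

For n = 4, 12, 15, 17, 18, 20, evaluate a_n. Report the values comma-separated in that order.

[q^4] f(4)=1,f(2)=1,f(1)=1 ⇒ 3
d|12:{1,2,3,4,6,12}  Σf=1+1+1+1+1+1=6
[q^15] f(15)=1,f(5)=1,f(3)=1,f(1)=1 ⇒ 4
q^17  k|17↦f(k): 1:1 17:1  a_17=2
n=18: 1·18 2·9 3·6 6·3 9·2 18·1  f→[1+1+1+1+1+1]=6
[q^20] f(1)=1,f(2)=1,f(4)=1,f(5)=1,f(10)=1,f(20)=1 ⇒ 6

3, 6, 4, 2, 6, 6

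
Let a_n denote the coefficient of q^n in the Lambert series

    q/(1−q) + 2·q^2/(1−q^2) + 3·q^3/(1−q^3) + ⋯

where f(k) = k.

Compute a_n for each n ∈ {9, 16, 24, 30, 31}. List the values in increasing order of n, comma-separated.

13, 31, 60, 72, 32

d|9:{1,3,9}  Σf=1+3+9=13
d|16:{1,2,4,8,16}  Σf=1+2+4+8+16=31
q^24  k|24↦f(k): 24:24 12:12 8:8 6:6 4:4 3:3 2:2 1:1  a_24=60
n=30: 1·30 2·15 3·10 5·6 6·5 10·3 15·2 30·1  f→[1+2+3+5+6+10+15+30]=72
n=31: 31·1 1·31  f→[31+1]=32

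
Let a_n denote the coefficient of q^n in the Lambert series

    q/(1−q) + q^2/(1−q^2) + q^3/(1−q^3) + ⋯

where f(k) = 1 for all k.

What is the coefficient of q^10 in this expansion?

a_10 = 4

n=10: 10·1 5·2 2·5 1·10  f→[1+1+1+1]=4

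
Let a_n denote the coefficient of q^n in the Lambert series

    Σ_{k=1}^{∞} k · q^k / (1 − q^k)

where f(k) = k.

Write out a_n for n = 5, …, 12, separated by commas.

6, 12, 8, 15, 13, 18, 12, 28

n=5: 1·5 5·1  f→[1+5]=6
q^6  k|6↦f(k): 1:1 2:2 3:3 6:6  a_6=12
q^7  k|7↦f(k): 7:7 1:1  a_7=8
n=8: 1·8 2·4 4·2 8·1  f→[1+2+4+8]=15
n=9: 1·9 3·3 9·1  f→[1+3+9]=13
d|10:{10,5,2,1}  Σf=10+5+2+1=18
n=11: 11·1 1·11  f→[11+1]=12
[q^12] f(1)=1,f(2)=2,f(3)=3,f(4)=4,f(6)=6,f(12)=12 ⇒ 28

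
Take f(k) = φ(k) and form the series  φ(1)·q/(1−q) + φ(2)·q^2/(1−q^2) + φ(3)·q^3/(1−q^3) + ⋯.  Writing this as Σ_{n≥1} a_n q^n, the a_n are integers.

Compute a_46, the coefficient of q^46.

d|46:{1,2,23,46}  Σφ=1+1+22+22=46

a_46 = 46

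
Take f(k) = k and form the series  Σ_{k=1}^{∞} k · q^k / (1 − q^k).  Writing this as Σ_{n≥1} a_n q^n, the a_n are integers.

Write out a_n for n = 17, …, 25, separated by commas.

d|17:{17,1}  Σf=17+1=18
d|18:{1,2,3,6,9,18}  Σf=1+2+3+6+9+18=39
[q^19] f(1)=1,f(19)=19 ⇒ 20
[q^20] f(1)=1,f(2)=2,f(4)=4,f(5)=5,f(10)=10,f(20)=20 ⇒ 42
d|21:{21,7,3,1}  Σf=21+7+3+1=32
[q^22] f(22)=22,f(11)=11,f(2)=2,f(1)=1 ⇒ 36
[q^23] f(1)=1,f(23)=23 ⇒ 24
q^24  k|24↦f(k): 24:24 12:12 8:8 6:6 4:4 3:3 2:2 1:1  a_24=60
[q^25] f(1)=1,f(5)=5,f(25)=25 ⇒ 31

18, 39, 20, 42, 32, 36, 24, 60, 31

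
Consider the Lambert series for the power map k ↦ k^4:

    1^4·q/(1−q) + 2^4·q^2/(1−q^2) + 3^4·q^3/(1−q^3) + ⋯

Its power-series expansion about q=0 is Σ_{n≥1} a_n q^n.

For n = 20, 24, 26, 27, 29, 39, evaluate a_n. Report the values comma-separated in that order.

170898, 358258, 485554, 538084, 707282, 2342084

[q^20] f(20)=160000,f(10)=10000,f(5)=625,f(4)=256,f(2)=16,f(1)=1 ⇒ 170898
d|24:{24,12,8,6,4,3,2,1}  Σf=331776+20736+4096+1296+256+81+16+1=358258
q^26  k|26↦f(k): 26:456976 13:28561 2:16 1:1  a_26=485554
d|27:{1,3,9,27}  Σf=1+81+6561+531441=538084
d|29:{1,29}  Σf=1+707281=707282
q^39  k|39↦f(k): 1:1 3:81 13:28561 39:2313441  a_39=2342084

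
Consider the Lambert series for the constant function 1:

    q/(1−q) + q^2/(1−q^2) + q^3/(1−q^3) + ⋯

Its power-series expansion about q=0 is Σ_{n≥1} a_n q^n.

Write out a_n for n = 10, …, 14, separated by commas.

4, 2, 6, 2, 4

d|10:{10,5,2,1}  Σf=1+1+1+1=4
d|11:{11,1}  Σf=1+1=2
n=12: 12·1 6·2 4·3 3·4 2·6 1·12  f→[1+1+1+1+1+1]=6
d|13:{1,13}  Σf=1+1=2
[q^14] f(1)=1,f(2)=1,f(7)=1,f(14)=1 ⇒ 4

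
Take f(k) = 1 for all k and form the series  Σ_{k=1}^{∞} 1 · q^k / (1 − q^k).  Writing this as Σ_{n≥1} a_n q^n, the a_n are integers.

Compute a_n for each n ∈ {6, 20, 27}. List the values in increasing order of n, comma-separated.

4, 6, 4

[q^6] f(6)=1,f(3)=1,f(2)=1,f(1)=1 ⇒ 4
q^20  k|20↦f(k): 20:1 10:1 5:1 4:1 2:1 1:1  a_20=6
n=27: 1·27 3·9 9·3 27·1  f→[1+1+1+1]=4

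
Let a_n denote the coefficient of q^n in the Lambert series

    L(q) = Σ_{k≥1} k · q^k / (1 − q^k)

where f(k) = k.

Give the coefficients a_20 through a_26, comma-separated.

q^20  k|20↦f(k): 1:1 2:2 4:4 5:5 10:10 20:20  a_20=42
[q^21] f(21)=21,f(7)=7,f(3)=3,f(1)=1 ⇒ 32
d|22:{1,2,11,22}  Σf=1+2+11+22=36
n=23: 23·1 1·23  f→[23+1]=24
q^24  k|24↦f(k): 1:1 2:2 3:3 4:4 6:6 8:8 12:12 24:24  a_24=60
[q^25] f(25)=25,f(5)=5,f(1)=1 ⇒ 31
[q^26] f(1)=1,f(2)=2,f(13)=13,f(26)=26 ⇒ 42

42, 32, 36, 24, 60, 31, 42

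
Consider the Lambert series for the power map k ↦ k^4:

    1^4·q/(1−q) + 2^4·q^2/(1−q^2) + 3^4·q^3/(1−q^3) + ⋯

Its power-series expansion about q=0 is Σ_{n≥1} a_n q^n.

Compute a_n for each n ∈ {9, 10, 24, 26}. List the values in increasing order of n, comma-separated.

6643, 10642, 358258, 485554

n=9: 1·9 3·3 9·1  f→[1+81+6561]=6643
[q^10] f(1)=1,f(2)=16,f(5)=625,f(10)=10000 ⇒ 10642
d|24:{24,12,8,6,4,3,2,1}  Σf=331776+20736+4096+1296+256+81+16+1=358258
d|26:{26,13,2,1}  Σf=456976+28561+16+1=485554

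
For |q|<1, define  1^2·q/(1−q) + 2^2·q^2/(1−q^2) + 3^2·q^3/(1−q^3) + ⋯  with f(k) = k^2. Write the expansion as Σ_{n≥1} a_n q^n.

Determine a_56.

a_56 = 4250

n=56: 56·1 28·2 14·4 8·7 7·8 4·14 2·28 1·56  f→[3136+784+196+64+49+16+4+1]=4250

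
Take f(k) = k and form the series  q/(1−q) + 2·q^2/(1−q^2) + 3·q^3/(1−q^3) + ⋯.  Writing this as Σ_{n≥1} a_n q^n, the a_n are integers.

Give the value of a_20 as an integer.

n=20: 1·20 2·10 4·5 5·4 10·2 20·1  f→[1+2+4+5+10+20]=42

a_20 = 42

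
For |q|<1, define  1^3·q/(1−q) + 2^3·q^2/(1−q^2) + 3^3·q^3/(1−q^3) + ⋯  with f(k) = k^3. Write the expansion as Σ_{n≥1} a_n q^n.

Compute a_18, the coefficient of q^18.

n=18: 1·18 2·9 3·6 6·3 9·2 18·1  f→[1+8+27+216+729+5832]=6813

a_18 = 6813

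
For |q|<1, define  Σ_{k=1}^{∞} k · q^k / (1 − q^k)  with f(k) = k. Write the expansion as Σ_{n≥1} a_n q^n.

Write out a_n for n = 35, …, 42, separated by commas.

[q^35] f(1)=1,f(5)=5,f(7)=7,f(35)=35 ⇒ 48
q^36  k|36↦f(k): 1:1 2:2 3:3 4:4 6:6 9:9 12:12 18:18 36:36  a_36=91
d|37:{37,1}  Σf=37+1=38
[q^38] f(38)=38,f(19)=19,f(2)=2,f(1)=1 ⇒ 60
d|39:{39,13,3,1}  Σf=39+13+3+1=56
[q^40] f(1)=1,f(2)=2,f(4)=4,f(5)=5,f(8)=8,f(10)=10,f(20)=20,f(40)=40 ⇒ 90
n=41: 1·41 41·1  f→[1+41]=42
n=42: 1·42 2·21 3·14 6·7 7·6 14·3 21·2 42·1  f→[1+2+3+6+7+14+21+42]=96

48, 91, 38, 60, 56, 90, 42, 96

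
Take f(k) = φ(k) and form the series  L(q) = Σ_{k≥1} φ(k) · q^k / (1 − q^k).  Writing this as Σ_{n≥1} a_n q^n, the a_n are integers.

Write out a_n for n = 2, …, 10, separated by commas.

n=2: 1·2 2·1  φ→[1+1]=2
n=3: 3·1 1·3  φ→[2+1]=3
[q^4] φ(4)=2,φ(2)=1,φ(1)=1 ⇒ 4
[q^5] φ(1)=1,φ(5)=4 ⇒ 5
q^6  k|6↦φ(k): 6:2 3:2 2:1 1:1  a_6=6
[q^7] φ(1)=1,φ(7)=6 ⇒ 7
q^8  k|8↦φ(k): 1:1 2:1 4:2 8:4  a_8=8
[q^9] φ(1)=1,φ(3)=2,φ(9)=6 ⇒ 9
n=10: 1·10 2·5 5·2 10·1  φ→[1+1+4+4]=10

2, 3, 4, 5, 6, 7, 8, 9, 10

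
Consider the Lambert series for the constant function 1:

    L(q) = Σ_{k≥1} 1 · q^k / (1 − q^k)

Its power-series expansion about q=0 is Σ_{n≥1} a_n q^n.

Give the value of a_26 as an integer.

q^26  k|26↦f(k): 26:1 13:1 2:1 1:1  a_26=4

a_26 = 4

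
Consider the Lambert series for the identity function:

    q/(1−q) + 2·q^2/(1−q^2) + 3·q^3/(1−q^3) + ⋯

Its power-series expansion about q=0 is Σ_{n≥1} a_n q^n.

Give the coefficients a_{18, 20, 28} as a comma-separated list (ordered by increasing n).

39, 42, 56

d|18:{1,2,3,6,9,18}  Σf=1+2+3+6+9+18=39
d|20:{1,2,4,5,10,20}  Σf=1+2+4+5+10+20=42
[q^28] f(28)=28,f(14)=14,f(7)=7,f(4)=4,f(2)=2,f(1)=1 ⇒ 56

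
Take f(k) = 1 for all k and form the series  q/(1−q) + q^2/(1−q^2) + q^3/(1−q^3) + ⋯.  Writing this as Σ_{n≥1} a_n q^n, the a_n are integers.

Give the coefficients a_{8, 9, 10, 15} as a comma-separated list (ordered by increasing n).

4, 3, 4, 4

d|8:{8,4,2,1}  Σf=1+1+1+1=4
n=9: 1·9 3·3 9·1  f→[1+1+1]=3
q^10  k|10↦f(k): 1:1 2:1 5:1 10:1  a_10=4
d|15:{1,3,5,15}  Σf=1+1+1+1=4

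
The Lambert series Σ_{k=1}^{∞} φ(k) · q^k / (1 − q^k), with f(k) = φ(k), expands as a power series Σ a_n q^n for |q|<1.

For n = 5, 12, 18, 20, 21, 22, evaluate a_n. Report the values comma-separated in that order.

d|5:{5,1}  Σφ=4+1=5
d|12:{12,6,4,3,2,1}  Σφ=4+2+2+2+1+1=12
d|18:{1,2,3,6,9,18}  Σφ=1+1+2+2+6+6=18
q^20  k|20↦φ(k): 1:1 2:1 4:2 5:4 10:4 20:8  a_20=20
d|21:{21,7,3,1}  Σφ=12+6+2+1=21
n=22: 22·1 11·2 2·11 1·22  φ→[10+10+1+1]=22

5, 12, 18, 20, 21, 22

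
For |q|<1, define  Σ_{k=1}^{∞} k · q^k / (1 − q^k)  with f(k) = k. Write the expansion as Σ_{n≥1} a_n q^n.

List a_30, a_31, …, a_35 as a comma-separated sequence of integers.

72, 32, 63, 48, 54, 48

[q^30] f(30)=30,f(15)=15,f(10)=10,f(6)=6,f(5)=5,f(3)=3,f(2)=2,f(1)=1 ⇒ 72
q^31  k|31↦f(k): 1:1 31:31  a_31=32
q^32  k|32↦f(k): 1:1 2:2 4:4 8:8 16:16 32:32  a_32=63
[q^33] f(1)=1,f(3)=3,f(11)=11,f(33)=33 ⇒ 48
[q^34] f(1)=1,f(2)=2,f(17)=17,f(34)=34 ⇒ 54
[q^35] f(35)=35,f(7)=7,f(5)=5,f(1)=1 ⇒ 48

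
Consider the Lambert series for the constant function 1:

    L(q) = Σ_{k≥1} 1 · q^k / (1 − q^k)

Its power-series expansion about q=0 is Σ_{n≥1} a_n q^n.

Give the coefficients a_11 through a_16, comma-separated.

[q^11] f(11)=1,f(1)=1 ⇒ 2
d|12:{1,2,3,4,6,12}  Σf=1+1+1+1+1+1=6
[q^13] f(1)=1,f(13)=1 ⇒ 2
n=14: 14·1 7·2 2·7 1·14  f→[1+1+1+1]=4
n=15: 15·1 5·3 3·5 1·15  f→[1+1+1+1]=4
d|16:{16,8,4,2,1}  Σf=1+1+1+1+1=5

2, 6, 2, 4, 4, 5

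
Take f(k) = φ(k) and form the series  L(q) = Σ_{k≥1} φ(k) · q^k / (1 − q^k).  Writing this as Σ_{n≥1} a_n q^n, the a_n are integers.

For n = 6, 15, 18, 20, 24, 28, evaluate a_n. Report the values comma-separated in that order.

[q^6] φ(6)=2,φ(3)=2,φ(2)=1,φ(1)=1 ⇒ 6
q^15  k|15↦φ(k): 15:8 5:4 3:2 1:1  a_15=15
[q^18] φ(1)=1,φ(2)=1,φ(3)=2,φ(6)=2,φ(9)=6,φ(18)=6 ⇒ 18
d|20:{20,10,5,4,2,1}  Σφ=8+4+4+2+1+1=20
n=24: 1·24 2·12 3·8 4·6 6·4 8·3 12·2 24·1  φ→[1+1+2+2+2+4+4+8]=24
[q^28] φ(1)=1,φ(2)=1,φ(4)=2,φ(7)=6,φ(14)=6,φ(28)=12 ⇒ 28

6, 15, 18, 20, 24, 28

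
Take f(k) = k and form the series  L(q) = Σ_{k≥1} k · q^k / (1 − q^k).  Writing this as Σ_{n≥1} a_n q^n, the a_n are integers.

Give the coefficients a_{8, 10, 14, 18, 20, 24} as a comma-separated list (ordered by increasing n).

15, 18, 24, 39, 42, 60

d|8:{8,4,2,1}  Σf=8+4+2+1=15
d|10:{10,5,2,1}  Σf=10+5+2+1=18
[q^14] f(1)=1,f(2)=2,f(7)=7,f(14)=14 ⇒ 24
q^18  k|18↦f(k): 1:1 2:2 3:3 6:6 9:9 18:18  a_18=39
q^20  k|20↦f(k): 20:20 10:10 5:5 4:4 2:2 1:1  a_20=42
n=24: 1·24 2·12 3·8 4·6 6·4 8·3 12·2 24·1  f→[1+2+3+4+6+8+12+24]=60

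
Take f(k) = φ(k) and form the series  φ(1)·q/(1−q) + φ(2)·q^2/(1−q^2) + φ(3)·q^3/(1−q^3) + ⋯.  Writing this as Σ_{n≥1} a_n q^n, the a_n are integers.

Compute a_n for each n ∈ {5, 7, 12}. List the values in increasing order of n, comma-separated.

[q^5] φ(5)=4,φ(1)=1 ⇒ 5
d|7:{1,7}  Σφ=1+6=7
[q^12] φ(1)=1,φ(2)=1,φ(3)=2,φ(4)=2,φ(6)=2,φ(12)=4 ⇒ 12

5, 7, 12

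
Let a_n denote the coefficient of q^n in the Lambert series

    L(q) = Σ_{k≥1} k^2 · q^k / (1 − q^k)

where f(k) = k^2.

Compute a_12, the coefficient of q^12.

a_12 = 210

n=12: 12·1 6·2 4·3 3·4 2·6 1·12  f→[144+36+16+9+4+1]=210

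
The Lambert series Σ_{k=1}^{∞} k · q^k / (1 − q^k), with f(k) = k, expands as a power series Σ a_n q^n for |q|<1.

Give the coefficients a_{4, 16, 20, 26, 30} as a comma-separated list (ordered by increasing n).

[q^4] f(1)=1,f(2)=2,f(4)=4 ⇒ 7
[q^16] f(16)=16,f(8)=8,f(4)=4,f(2)=2,f(1)=1 ⇒ 31
q^20  k|20↦f(k): 20:20 10:10 5:5 4:4 2:2 1:1  a_20=42
q^26  k|26↦f(k): 1:1 2:2 13:13 26:26  a_26=42
d|30:{1,2,3,5,6,10,15,30}  Σf=1+2+3+5+6+10+15+30=72

7, 31, 42, 42, 72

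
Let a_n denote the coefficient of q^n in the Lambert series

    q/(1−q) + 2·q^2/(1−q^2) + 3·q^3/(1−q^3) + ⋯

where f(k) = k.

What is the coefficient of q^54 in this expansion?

n=54: 1·54 2·27 3·18 6·9 9·6 18·3 27·2 54·1  f→[1+2+3+6+9+18+27+54]=120

a_54 = 120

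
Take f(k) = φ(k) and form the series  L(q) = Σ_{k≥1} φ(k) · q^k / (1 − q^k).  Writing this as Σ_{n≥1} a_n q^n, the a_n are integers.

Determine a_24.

n=24: 1·24 2·12 3·8 4·6 6·4 8·3 12·2 24·1  φ→[1+1+2+2+2+4+4+8]=24

a_24 = 24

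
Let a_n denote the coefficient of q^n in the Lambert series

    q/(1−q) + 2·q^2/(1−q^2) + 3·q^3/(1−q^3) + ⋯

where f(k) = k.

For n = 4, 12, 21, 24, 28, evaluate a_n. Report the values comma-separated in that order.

[q^4] f(1)=1,f(2)=2,f(4)=4 ⇒ 7
[q^12] f(12)=12,f(6)=6,f(4)=4,f(3)=3,f(2)=2,f(1)=1 ⇒ 28
[q^21] f(21)=21,f(7)=7,f(3)=3,f(1)=1 ⇒ 32
n=24: 24·1 12·2 8·3 6·4 4·6 3·8 2·12 1·24  f→[24+12+8+6+4+3+2+1]=60
d|28:{28,14,7,4,2,1}  Σf=28+14+7+4+2+1=56

7, 28, 32, 60, 56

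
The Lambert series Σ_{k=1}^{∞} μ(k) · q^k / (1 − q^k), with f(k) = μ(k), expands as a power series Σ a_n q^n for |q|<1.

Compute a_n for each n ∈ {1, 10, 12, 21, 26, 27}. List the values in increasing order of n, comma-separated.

n=1: 1·1  μ→[1]=1
n=10: 10·1 5·2 2·5 1·10  μ→[1+(-1)+(-1)+1]=0
[q^12] μ(12)=0,μ(6)=1,μ(4)=0,μ(3)=-1,μ(2)=-1,μ(1)=1 ⇒ 0
q^21  k|21↦μ(k): 1:1 3:-1 7:-1 21:1  a_21=0
[q^26] μ(26)=1,μ(13)=-1,μ(2)=-1,μ(1)=1 ⇒ 0
q^27  k|27↦μ(k): 27:0 9:0 3:-1 1:1  a_27=0

1, 0, 0, 0, 0, 0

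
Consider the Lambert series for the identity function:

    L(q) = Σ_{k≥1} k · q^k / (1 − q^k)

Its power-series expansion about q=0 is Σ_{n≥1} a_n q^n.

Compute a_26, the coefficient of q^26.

a_26 = 42

[q^26] f(26)=26,f(13)=13,f(2)=2,f(1)=1 ⇒ 42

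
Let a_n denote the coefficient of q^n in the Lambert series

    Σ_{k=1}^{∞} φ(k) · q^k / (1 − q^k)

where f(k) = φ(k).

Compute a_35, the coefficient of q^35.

[q^35] φ(1)=1,φ(5)=4,φ(7)=6,φ(35)=24 ⇒ 35

a_35 = 35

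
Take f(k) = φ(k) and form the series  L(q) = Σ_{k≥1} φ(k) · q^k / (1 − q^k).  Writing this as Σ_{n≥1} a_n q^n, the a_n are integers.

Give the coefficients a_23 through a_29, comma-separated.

d|23:{23,1}  Σφ=22+1=23
q^24  k|24↦φ(k): 1:1 2:1 3:2 4:2 6:2 8:4 12:4 24:8  a_24=24
q^25  k|25↦φ(k): 25:20 5:4 1:1  a_25=25
n=26: 26·1 13·2 2·13 1·26  φ→[12+12+1+1]=26
d|27:{1,3,9,27}  Σφ=1+2+6+18=27
n=28: 28·1 14·2 7·4 4·7 2·14 1·28  φ→[12+6+6+2+1+1]=28
[q^29] φ(1)=1,φ(29)=28 ⇒ 29

23, 24, 25, 26, 27, 28, 29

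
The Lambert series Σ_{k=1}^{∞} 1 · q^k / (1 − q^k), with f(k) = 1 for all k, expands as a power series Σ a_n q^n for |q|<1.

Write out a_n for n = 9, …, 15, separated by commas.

3, 4, 2, 6, 2, 4, 4

[q^9] f(9)=1,f(3)=1,f(1)=1 ⇒ 3
[q^10] f(1)=1,f(2)=1,f(5)=1,f(10)=1 ⇒ 4
q^11  k|11↦f(k): 1:1 11:1  a_11=2
d|12:{12,6,4,3,2,1}  Σf=1+1+1+1+1+1=6
[q^13] f(13)=1,f(1)=1 ⇒ 2
[q^14] f(1)=1,f(2)=1,f(7)=1,f(14)=1 ⇒ 4
n=15: 15·1 5·3 3·5 1·15  f→[1+1+1+1]=4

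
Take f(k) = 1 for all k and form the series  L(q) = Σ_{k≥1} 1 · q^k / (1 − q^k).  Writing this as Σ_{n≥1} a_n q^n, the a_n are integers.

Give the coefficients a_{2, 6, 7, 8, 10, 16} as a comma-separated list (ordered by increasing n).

[q^2] f(1)=1,f(2)=1 ⇒ 2
n=6: 1·6 2·3 3·2 6·1  f→[1+1+1+1]=4
[q^7] f(1)=1,f(7)=1 ⇒ 2
[q^8] f(1)=1,f(2)=1,f(4)=1,f(8)=1 ⇒ 4
q^10  k|10↦f(k): 1:1 2:1 5:1 10:1  a_10=4
[q^16] f(1)=1,f(2)=1,f(4)=1,f(8)=1,f(16)=1 ⇒ 5

2, 4, 2, 4, 4, 5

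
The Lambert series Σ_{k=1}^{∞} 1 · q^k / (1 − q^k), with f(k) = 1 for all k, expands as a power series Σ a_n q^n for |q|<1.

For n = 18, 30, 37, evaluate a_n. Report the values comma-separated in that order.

6, 8, 2

n=18: 1·18 2·9 3·6 6·3 9·2 18·1  f→[1+1+1+1+1+1]=6
[q^30] f(1)=1,f(2)=1,f(3)=1,f(5)=1,f(6)=1,f(10)=1,f(15)=1,f(30)=1 ⇒ 8
d|37:{1,37}  Σf=1+1=2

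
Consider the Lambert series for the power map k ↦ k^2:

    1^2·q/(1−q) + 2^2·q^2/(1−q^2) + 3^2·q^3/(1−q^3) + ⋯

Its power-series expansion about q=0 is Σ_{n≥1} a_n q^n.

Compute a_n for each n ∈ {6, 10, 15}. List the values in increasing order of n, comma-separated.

[q^6] f(1)=1,f(2)=4,f(3)=9,f(6)=36 ⇒ 50
q^10  k|10↦f(k): 1:1 2:4 5:25 10:100  a_10=130
d|15:{15,5,3,1}  Σf=225+25+9+1=260

50, 130, 260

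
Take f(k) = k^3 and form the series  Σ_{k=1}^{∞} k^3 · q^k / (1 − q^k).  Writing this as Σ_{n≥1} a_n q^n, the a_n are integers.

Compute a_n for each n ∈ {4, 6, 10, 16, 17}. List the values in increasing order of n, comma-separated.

73, 252, 1134, 4681, 4914

q^4  k|4↦f(k): 4:64 2:8 1:1  a_4=73
[q^6] f(6)=216,f(3)=27,f(2)=8,f(1)=1 ⇒ 252
q^10  k|10↦f(k): 1:1 2:8 5:125 10:1000  a_10=1134
d|16:{1,2,4,8,16}  Σf=1+8+64+512+4096=4681
[q^17] f(1)=1,f(17)=4913 ⇒ 4914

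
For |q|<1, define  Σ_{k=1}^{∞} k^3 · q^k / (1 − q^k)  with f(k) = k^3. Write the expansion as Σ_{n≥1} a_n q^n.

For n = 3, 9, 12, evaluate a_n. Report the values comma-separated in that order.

[q^3] f(3)=27,f(1)=1 ⇒ 28
q^9  k|9↦f(k): 1:1 3:27 9:729  a_9=757
d|12:{1,2,3,4,6,12}  Σf=1+8+27+64+216+1728=2044

28, 757, 2044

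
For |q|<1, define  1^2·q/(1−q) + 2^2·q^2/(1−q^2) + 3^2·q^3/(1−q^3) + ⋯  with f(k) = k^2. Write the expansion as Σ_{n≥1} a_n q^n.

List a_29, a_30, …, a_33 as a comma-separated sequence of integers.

842, 1300, 962, 1365, 1220

d|29:{1,29}  Σf=1+841=842
q^30  k|30↦f(k): 30:900 15:225 10:100 6:36 5:25 3:9 2:4 1:1  a_30=1300
n=31: 31·1 1·31  f→[961+1]=962
[q^32] f(32)=1024,f(16)=256,f(8)=64,f(4)=16,f(2)=4,f(1)=1 ⇒ 1365
q^33  k|33↦f(k): 33:1089 11:121 3:9 1:1  a_33=1220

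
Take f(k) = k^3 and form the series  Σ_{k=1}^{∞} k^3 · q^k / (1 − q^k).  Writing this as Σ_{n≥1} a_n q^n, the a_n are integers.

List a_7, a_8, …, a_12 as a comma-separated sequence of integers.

344, 585, 757, 1134, 1332, 2044

n=7: 1·7 7·1  f→[1+343]=344
q^8  k|8↦f(k): 8:512 4:64 2:8 1:1  a_8=585
[q^9] f(9)=729,f(3)=27,f(1)=1 ⇒ 757
n=10: 1·10 2·5 5·2 10·1  f→[1+8+125+1000]=1134
n=11: 1·11 11·1  f→[1+1331]=1332
[q^12] f(1)=1,f(2)=8,f(3)=27,f(4)=64,f(6)=216,f(12)=1728 ⇒ 2044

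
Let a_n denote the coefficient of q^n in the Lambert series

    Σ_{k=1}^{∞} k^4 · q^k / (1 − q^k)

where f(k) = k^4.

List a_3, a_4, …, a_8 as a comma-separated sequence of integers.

n=3: 3·1 1·3  f→[81+1]=82
d|4:{1,2,4}  Σf=1+16+256=273
n=5: 5·1 1·5  f→[625+1]=626
d|6:{1,2,3,6}  Σf=1+16+81+1296=1394
n=7: 1·7 7·1  f→[1+2401]=2402
d|8:{1,2,4,8}  Σf=1+16+256+4096=4369

82, 273, 626, 1394, 2402, 4369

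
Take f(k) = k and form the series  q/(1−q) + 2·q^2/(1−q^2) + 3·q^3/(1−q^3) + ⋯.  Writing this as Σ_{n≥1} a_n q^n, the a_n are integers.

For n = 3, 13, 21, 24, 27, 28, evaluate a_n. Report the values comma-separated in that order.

[q^3] f(1)=1,f(3)=3 ⇒ 4
[q^13] f(1)=1,f(13)=13 ⇒ 14
d|21:{1,3,7,21}  Σf=1+3+7+21=32
d|24:{1,2,3,4,6,8,12,24}  Σf=1+2+3+4+6+8+12+24=60
[q^27] f(27)=27,f(9)=9,f(3)=3,f(1)=1 ⇒ 40
q^28  k|28↦f(k): 28:28 14:14 7:7 4:4 2:2 1:1  a_28=56

4, 14, 32, 60, 40, 56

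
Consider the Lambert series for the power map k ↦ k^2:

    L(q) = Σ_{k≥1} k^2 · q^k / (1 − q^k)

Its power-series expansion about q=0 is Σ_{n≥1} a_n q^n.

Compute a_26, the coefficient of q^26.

[q^26] f(1)=1,f(2)=4,f(13)=169,f(26)=676 ⇒ 850

a_26 = 850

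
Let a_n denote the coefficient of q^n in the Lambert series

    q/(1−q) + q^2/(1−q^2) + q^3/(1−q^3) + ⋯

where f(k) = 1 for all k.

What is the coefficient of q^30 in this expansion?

q^30  k|30↦f(k): 1:1 2:1 3:1 5:1 6:1 10:1 15:1 30:1  a_30=8

a_30 = 8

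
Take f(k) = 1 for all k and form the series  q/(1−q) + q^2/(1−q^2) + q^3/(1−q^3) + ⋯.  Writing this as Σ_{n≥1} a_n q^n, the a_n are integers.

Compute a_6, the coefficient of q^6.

a_6 = 4

n=6: 6·1 3·2 2·3 1·6  f→[1+1+1+1]=4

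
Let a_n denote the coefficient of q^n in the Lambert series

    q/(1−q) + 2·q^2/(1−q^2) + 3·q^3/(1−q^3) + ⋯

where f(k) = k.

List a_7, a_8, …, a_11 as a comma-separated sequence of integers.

8, 15, 13, 18, 12

n=7: 1·7 7·1  f→[1+7]=8
n=8: 8·1 4·2 2·4 1·8  f→[8+4+2+1]=15
d|9:{9,3,1}  Σf=9+3+1=13
n=10: 1·10 2·5 5·2 10·1  f→[1+2+5+10]=18
q^11  k|11↦f(k): 1:1 11:11  a_11=12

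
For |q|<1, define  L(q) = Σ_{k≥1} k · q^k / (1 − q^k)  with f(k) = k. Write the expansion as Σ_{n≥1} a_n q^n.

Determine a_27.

d|27:{1,3,9,27}  Σf=1+3+9+27=40

a_27 = 40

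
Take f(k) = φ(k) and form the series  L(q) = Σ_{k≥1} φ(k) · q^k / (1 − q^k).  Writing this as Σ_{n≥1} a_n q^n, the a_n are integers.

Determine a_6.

[q^6] φ(6)=2,φ(3)=2,φ(2)=1,φ(1)=1 ⇒ 6

a_6 = 6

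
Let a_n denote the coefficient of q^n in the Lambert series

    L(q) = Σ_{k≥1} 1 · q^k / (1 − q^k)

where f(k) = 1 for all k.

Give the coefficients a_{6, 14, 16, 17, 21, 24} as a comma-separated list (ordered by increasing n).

4, 4, 5, 2, 4, 8

n=6: 6·1 3·2 2·3 1·6  f→[1+1+1+1]=4
n=14: 1·14 2·7 7·2 14·1  f→[1+1+1+1]=4
d|16:{1,2,4,8,16}  Σf=1+1+1+1+1=5
[q^17] f(17)=1,f(1)=1 ⇒ 2
n=21: 21·1 7·3 3·7 1·21  f→[1+1+1+1]=4
q^24  k|24↦f(k): 24:1 12:1 8:1 6:1 4:1 3:1 2:1 1:1  a_24=8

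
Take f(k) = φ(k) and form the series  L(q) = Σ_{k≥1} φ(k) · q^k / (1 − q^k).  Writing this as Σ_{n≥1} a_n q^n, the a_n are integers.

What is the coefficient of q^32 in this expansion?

[q^32] φ(1)=1,φ(2)=1,φ(4)=2,φ(8)=4,φ(16)=8,φ(32)=16 ⇒ 32

a_32 = 32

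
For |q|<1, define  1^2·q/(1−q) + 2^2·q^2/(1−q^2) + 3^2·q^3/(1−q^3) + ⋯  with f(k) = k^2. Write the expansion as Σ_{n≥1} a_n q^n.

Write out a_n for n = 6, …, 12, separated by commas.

50, 50, 85, 91, 130, 122, 210

d|6:{1,2,3,6}  Σf=1+4+9+36=50
[q^7] f(7)=49,f(1)=1 ⇒ 50
q^8  k|8↦f(k): 1:1 2:4 4:16 8:64  a_8=85
q^9  k|9↦f(k): 9:81 3:9 1:1  a_9=91
n=10: 10·1 5·2 2·5 1·10  f→[100+25+4+1]=130
d|11:{11,1}  Σf=121+1=122
q^12  k|12↦f(k): 12:144 6:36 4:16 3:9 2:4 1:1  a_12=210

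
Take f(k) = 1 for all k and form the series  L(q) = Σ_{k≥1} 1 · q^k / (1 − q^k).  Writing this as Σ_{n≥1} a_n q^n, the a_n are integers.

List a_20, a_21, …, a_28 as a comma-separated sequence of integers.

6, 4, 4, 2, 8, 3, 4, 4, 6

d|20:{1,2,4,5,10,20}  Σf=1+1+1+1+1+1=6
d|21:{1,3,7,21}  Σf=1+1+1+1=4
n=22: 1·22 2·11 11·2 22·1  f→[1+1+1+1]=4
d|23:{1,23}  Σf=1+1=2
d|24:{1,2,3,4,6,8,12,24}  Σf=1+1+1+1+1+1+1+1=8
d|25:{1,5,25}  Σf=1+1+1=3
q^26  k|26↦f(k): 1:1 2:1 13:1 26:1  a_26=4
[q^27] f(27)=1,f(9)=1,f(3)=1,f(1)=1 ⇒ 4
[q^28] f(1)=1,f(2)=1,f(4)=1,f(7)=1,f(14)=1,f(28)=1 ⇒ 6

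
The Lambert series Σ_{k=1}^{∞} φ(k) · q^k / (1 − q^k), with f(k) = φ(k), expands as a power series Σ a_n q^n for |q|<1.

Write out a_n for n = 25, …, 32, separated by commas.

q^25  k|25↦φ(k): 1:1 5:4 25:20  a_25=25
n=26: 1·26 2·13 13·2 26·1  φ→[1+1+12+12]=26
[q^27] φ(1)=1,φ(3)=2,φ(9)=6,φ(27)=18 ⇒ 27
q^28  k|28↦φ(k): 1:1 2:1 4:2 7:6 14:6 28:12  a_28=28
d|29:{1,29}  Σφ=1+28=29
[q^30] φ(1)=1,φ(2)=1,φ(3)=2,φ(5)=4,φ(6)=2,φ(10)=4,φ(15)=8,φ(30)=8 ⇒ 30
q^31  k|31↦φ(k): 1:1 31:30  a_31=31
n=32: 1·32 2·16 4·8 8·4 16·2 32·1  φ→[1+1+2+4+8+16]=32

25, 26, 27, 28, 29, 30, 31, 32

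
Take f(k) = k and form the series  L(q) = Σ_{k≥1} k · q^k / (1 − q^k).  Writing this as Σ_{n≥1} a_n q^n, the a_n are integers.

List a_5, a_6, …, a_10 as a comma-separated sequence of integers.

6, 12, 8, 15, 13, 18

n=5: 5·1 1·5  f→[5+1]=6
d|6:{6,3,2,1}  Σf=6+3+2+1=12
q^7  k|7↦f(k): 1:1 7:7  a_7=8
d|8:{1,2,4,8}  Σf=1+2+4+8=15
[q^9] f(9)=9,f(3)=3,f(1)=1 ⇒ 13
[q^10] f(10)=10,f(5)=5,f(2)=2,f(1)=1 ⇒ 18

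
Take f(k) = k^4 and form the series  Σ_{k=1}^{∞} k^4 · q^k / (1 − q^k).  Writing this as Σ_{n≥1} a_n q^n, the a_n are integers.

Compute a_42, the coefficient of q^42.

a_42 = 3348388

q^42  k|42↦f(k): 1:1 2:16 3:81 6:1296 7:2401 14:38416 21:194481 42:3111696  a_42=3348388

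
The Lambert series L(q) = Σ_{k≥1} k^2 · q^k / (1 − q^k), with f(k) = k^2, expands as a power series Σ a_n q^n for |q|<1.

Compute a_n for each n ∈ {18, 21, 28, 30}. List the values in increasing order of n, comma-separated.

n=18: 1·18 2·9 3·6 6·3 9·2 18·1  f→[1+4+9+36+81+324]=455
n=21: 21·1 7·3 3·7 1·21  f→[441+49+9+1]=500
d|28:{1,2,4,7,14,28}  Σf=1+4+16+49+196+784=1050
q^30  k|30↦f(k): 1:1 2:4 3:9 5:25 6:36 10:100 15:225 30:900  a_30=1300

455, 500, 1050, 1300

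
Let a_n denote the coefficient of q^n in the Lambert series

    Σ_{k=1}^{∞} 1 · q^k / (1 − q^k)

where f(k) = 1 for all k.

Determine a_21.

a_21 = 4

n=21: 1·21 3·7 7·3 21·1  f→[1+1+1+1]=4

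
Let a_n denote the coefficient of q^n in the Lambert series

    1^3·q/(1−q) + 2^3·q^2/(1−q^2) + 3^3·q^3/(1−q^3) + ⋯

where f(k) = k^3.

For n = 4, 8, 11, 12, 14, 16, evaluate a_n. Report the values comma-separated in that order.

73, 585, 1332, 2044, 3096, 4681

n=4: 4·1 2·2 1·4  f→[64+8+1]=73
q^8  k|8↦f(k): 8:512 4:64 2:8 1:1  a_8=585
d|11:{11,1}  Σf=1331+1=1332
q^12  k|12↦f(k): 12:1728 6:216 4:64 3:27 2:8 1:1  a_12=2044
d|14:{14,7,2,1}  Σf=2744+343+8+1=3096
d|16:{16,8,4,2,1}  Σf=4096+512+64+8+1=4681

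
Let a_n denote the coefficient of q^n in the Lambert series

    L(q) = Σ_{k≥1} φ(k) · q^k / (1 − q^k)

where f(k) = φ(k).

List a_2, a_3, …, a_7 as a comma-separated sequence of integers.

d|2:{2,1}  Σφ=1+1=2
[q^3] φ(1)=1,φ(3)=2 ⇒ 3
d|4:{4,2,1}  Σφ=2+1+1=4
d|5:{1,5}  Σφ=1+4=5
n=6: 1·6 2·3 3·2 6·1  φ→[1+1+2+2]=6
[q^7] φ(1)=1,φ(7)=6 ⇒ 7

2, 3, 4, 5, 6, 7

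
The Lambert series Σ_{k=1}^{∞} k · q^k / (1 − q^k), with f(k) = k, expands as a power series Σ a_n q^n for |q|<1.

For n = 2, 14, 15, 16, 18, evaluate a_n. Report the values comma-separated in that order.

3, 24, 24, 31, 39

d|2:{2,1}  Σf=2+1=3
q^14  k|14↦f(k): 14:14 7:7 2:2 1:1  a_14=24
q^15  k|15↦f(k): 15:15 5:5 3:3 1:1  a_15=24
d|16:{1,2,4,8,16}  Σf=1+2+4+8+16=31
n=18: 18·1 9·2 6·3 3·6 2·9 1·18  f→[18+9+6+3+2+1]=39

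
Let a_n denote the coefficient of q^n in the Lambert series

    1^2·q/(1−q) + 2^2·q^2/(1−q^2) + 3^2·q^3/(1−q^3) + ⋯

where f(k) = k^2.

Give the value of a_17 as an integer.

q^17  k|17↦f(k): 17:289 1:1  a_17=290

a_17 = 290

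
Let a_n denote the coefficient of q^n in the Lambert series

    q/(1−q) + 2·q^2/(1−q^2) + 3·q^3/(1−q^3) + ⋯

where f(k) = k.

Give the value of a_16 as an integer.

d|16:{16,8,4,2,1}  Σf=16+8+4+2+1=31

a_16 = 31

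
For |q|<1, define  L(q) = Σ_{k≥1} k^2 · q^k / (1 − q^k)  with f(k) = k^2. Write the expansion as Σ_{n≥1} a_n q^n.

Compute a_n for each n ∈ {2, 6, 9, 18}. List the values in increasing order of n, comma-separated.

5, 50, 91, 455

d|2:{2,1}  Σf=4+1=5
q^6  k|6↦f(k): 6:36 3:9 2:4 1:1  a_6=50
d|9:{1,3,9}  Σf=1+9+81=91
n=18: 1·18 2·9 3·6 6·3 9·2 18·1  f→[1+4+9+36+81+324]=455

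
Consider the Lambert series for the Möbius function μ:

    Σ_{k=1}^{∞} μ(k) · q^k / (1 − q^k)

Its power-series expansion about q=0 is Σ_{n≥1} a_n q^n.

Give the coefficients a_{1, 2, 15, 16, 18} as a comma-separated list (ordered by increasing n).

1, 0, 0, 0, 0

n=1: 1·1  μ→[1]=1
[q^2] μ(1)=1,μ(2)=-1 ⇒ 0
[q^15] μ(1)=1,μ(3)=-1,μ(5)=-1,μ(15)=1 ⇒ 0
[q^16] μ(1)=1,μ(2)=-1,μ(4)=0,μ(8)=0,μ(16)=0 ⇒ 0
n=18: 18·1 9·2 6·3 3·6 2·9 1·18  μ→[0+0+1+(-1)+(-1)+1]=0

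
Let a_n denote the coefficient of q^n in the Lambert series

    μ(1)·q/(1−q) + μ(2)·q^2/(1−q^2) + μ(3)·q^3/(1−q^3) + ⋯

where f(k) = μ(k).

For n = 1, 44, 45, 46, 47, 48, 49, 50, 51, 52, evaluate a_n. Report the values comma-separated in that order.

1, 0, 0, 0, 0, 0, 0, 0, 0, 0

q^1  k|1↦μ(k): 1:1  a_1=1
[q^44] μ(1)=1,μ(2)=-1,μ(4)=0,μ(11)=-1,μ(22)=1,μ(44)=0 ⇒ 0
n=45: 45·1 15·3 9·5 5·9 3·15 1·45  μ→[0+1+0+(-1)+(-1)+1]=0
d|46:{1,2,23,46}  Σμ=1+(-1)+(-1)+1=0
[q^47] μ(1)=1,μ(47)=-1 ⇒ 0
q^48  k|48↦μ(k): 48:0 24:0 16:0 12:0 8:0 6:1 4:0 3:-1 2:-1 1:1  a_48=0
q^49  k|49↦μ(k): 49:0 7:-1 1:1  a_49=0
q^50  k|50↦μ(k): 1:1 2:-1 5:-1 10:1 25:0 50:0  a_50=0
q^51  k|51↦μ(k): 1:1 3:-1 17:-1 51:1  a_51=0
[q^52] μ(1)=1,μ(2)=-1,μ(4)=0,μ(13)=-1,μ(26)=1,μ(52)=0 ⇒ 0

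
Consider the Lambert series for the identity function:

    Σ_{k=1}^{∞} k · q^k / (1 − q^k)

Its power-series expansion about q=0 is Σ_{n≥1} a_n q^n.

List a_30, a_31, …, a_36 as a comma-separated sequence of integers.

d|30:{30,15,10,6,5,3,2,1}  Σf=30+15+10+6+5+3+2+1=72
n=31: 31·1 1·31  f→[31+1]=32
[q^32] f(32)=32,f(16)=16,f(8)=8,f(4)=4,f(2)=2,f(1)=1 ⇒ 63
[q^33] f(1)=1,f(3)=3,f(11)=11,f(33)=33 ⇒ 48
d|34:{1,2,17,34}  Σf=1+2+17+34=54
d|35:{35,7,5,1}  Σf=35+7+5+1=48
n=36: 1·36 2·18 3·12 4·9 6·6 9·4 12·3 18·2 36·1  f→[1+2+3+4+6+9+12+18+36]=91

72, 32, 63, 48, 54, 48, 91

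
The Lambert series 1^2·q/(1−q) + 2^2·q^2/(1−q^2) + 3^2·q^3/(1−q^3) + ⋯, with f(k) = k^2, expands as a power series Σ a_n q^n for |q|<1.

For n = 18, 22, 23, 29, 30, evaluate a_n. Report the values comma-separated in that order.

455, 610, 530, 842, 1300

[q^18] f(1)=1,f(2)=4,f(3)=9,f(6)=36,f(9)=81,f(18)=324 ⇒ 455
q^22  k|22↦f(k): 22:484 11:121 2:4 1:1  a_22=610
q^23  k|23↦f(k): 1:1 23:529  a_23=530
[q^29] f(1)=1,f(29)=841 ⇒ 842
[q^30] f(30)=900,f(15)=225,f(10)=100,f(6)=36,f(5)=25,f(3)=9,f(2)=4,f(1)=1 ⇒ 1300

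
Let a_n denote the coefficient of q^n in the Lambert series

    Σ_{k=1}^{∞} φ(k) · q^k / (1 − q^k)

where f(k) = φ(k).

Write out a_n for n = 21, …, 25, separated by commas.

n=21: 21·1 7·3 3·7 1·21  φ→[12+6+2+1]=21
[q^22] φ(1)=1,φ(2)=1,φ(11)=10,φ(22)=10 ⇒ 22
q^23  k|23↦φ(k): 23:22 1:1  a_23=23
n=24: 1·24 2·12 3·8 4·6 6·4 8·3 12·2 24·1  φ→[1+1+2+2+2+4+4+8]=24
d|25:{1,5,25}  Σφ=1+4+20=25

21, 22, 23, 24, 25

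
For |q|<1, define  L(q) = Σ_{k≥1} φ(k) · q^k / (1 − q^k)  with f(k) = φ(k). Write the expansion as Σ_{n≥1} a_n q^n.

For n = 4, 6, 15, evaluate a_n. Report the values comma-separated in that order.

d|4:{4,2,1}  Σφ=2+1+1=4
d|6:{6,3,2,1}  Σφ=2+2+1+1=6
n=15: 1·15 3·5 5·3 15·1  φ→[1+2+4+8]=15

4, 6, 15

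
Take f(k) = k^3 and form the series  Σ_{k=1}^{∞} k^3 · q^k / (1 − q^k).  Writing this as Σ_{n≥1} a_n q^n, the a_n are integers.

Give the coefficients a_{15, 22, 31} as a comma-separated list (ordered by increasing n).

q^15  k|15↦f(k): 1:1 3:27 5:125 15:3375  a_15=3528
n=22: 22·1 11·2 2·11 1·22  f→[10648+1331+8+1]=11988
d|31:{31,1}  Σf=29791+1=29792

3528, 11988, 29792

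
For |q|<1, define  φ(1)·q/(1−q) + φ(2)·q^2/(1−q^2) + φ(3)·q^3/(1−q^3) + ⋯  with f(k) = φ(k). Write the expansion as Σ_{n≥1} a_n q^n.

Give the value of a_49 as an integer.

n=49: 1·49 7·7 49·1  φ→[1+6+42]=49

a_49 = 49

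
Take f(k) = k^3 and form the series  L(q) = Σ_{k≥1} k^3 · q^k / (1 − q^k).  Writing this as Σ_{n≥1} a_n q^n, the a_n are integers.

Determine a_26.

a_26 = 19782

[q^26] f(1)=1,f(2)=8,f(13)=2197,f(26)=17576 ⇒ 19782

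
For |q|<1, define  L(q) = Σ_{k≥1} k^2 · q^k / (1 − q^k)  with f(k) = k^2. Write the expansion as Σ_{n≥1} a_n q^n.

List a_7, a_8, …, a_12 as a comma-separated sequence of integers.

50, 85, 91, 130, 122, 210

d|7:{1,7}  Σf=1+49=50
n=8: 8·1 4·2 2·4 1·8  f→[64+16+4+1]=85
[q^9] f(1)=1,f(3)=9,f(9)=81 ⇒ 91
[q^10] f(1)=1,f(2)=4,f(5)=25,f(10)=100 ⇒ 130
[q^11] f(1)=1,f(11)=121 ⇒ 122
q^12  k|12↦f(k): 1:1 2:4 3:9 4:16 6:36 12:144  a_12=210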